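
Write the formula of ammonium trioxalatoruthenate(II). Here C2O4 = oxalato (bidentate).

Ligands: 3 oxalato (C2O4, -2). Ligand charge sum = -6.
With Ru in oxidation state +2, the complex ion is [Ru...]^4−.
Charge balance with ammonium (+1) requires 1 complex ion per 4 ammonium.

(NH4)4[Ru(C2O4)3]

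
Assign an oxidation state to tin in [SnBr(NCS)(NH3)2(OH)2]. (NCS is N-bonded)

No counter-ion: the bracketed complex is neutral.
Ligand charges: 2×NH3 neutral; 1×Br = -1; 2×OH = -2; 1×NCS = -1; sum -4.
Sn + (-4) = 0 ⇒ Sn is +4.

+4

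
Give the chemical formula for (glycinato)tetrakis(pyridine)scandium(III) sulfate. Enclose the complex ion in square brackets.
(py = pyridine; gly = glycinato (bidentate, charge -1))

Ligands: 4 pyridine (py, neutral), 1 glycinato (gly, -1). Ligand charge sum = -1.
Charge balance with sulfate (-2) requires 1 complex ion per 1 sulfate.

[Sc(gly)(py)4]SO4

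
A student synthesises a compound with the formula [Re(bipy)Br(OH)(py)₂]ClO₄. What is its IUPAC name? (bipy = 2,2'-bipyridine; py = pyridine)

(2,2'-bipyridine)bromohydroxobis(pyridine)rhenium(III) perchlorate

The 1 perchlorate counter-ion carries a total charge of -1, so each complex ion is 1+.
Ligand charges: 1×2,2'-bipyridine (neutral), 1×hydroxo (-1 each), 2×pyridine (neutral), 1×bromo (-1 each); total -2. So Re + (-2) = 1+, giving Re = +3.
Ligands are named alphabetically: bipyridine before bromo before hydroxo before pyridine.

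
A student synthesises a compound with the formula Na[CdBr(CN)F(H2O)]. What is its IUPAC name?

The 1 sodium counter-ion carries a total charge of +1, so each complex ion is 1−.
Ligand charges: 1×bromo (-1 each), 1×cyano (-1 each), 1×aqua (neutral), 1×fluoro (-1 each); total -3. So Cd + (-3) = 1−, giving Cd = +2.
Ligands are named alphabetically: aqua before bromo before cyano before fluoro.
The complex ion is anionic, so cadmium takes the -ate form cadmate(II).

sodium aquabromocyanofluorocadmate(II)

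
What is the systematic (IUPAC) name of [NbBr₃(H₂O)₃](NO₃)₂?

The 2 nitrate counter-ions carry a total charge of -2, so each complex ion is 2+.
Ligand charges: 3×bromo (-1 each), 3×aqua (neutral); total -3. So Nb + (-3) = 2+, giving Nb = +5.
Ligands are named alphabetically: aqua before bromo.

triaquatribromoniobium(V) nitrate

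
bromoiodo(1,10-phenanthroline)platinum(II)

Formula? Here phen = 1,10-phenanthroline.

[PtBrI(phen)]

Ligands: 1 iodo (I, -1), 1 bromo (Br, -1), 1 1,10-phenanthroline (phen, neutral). Ligand charge sum = -2.
With Pt in oxidation state +2, the complex ion is [Pt...].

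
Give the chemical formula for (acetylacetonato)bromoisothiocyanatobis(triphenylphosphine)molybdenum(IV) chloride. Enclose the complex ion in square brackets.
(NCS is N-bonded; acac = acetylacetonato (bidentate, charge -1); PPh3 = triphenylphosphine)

Ligands: 1 isothiocyanato (NCS, -1), 1 acetylacetonato (acac, -1), 2 triphenylphosphine (PPh3, neutral), 1 bromo (Br, -1). Ligand charge sum = -3.
With Mo in oxidation state +4, the complex ion is [Mo...]^1+.
Charge balance with chloride (-1) requires 1 complex ion per 1 chloride.

[Mo(acac)Br(NCS)(PPh3)2]Cl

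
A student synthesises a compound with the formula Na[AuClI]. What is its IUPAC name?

The 1 sodium counter-ion carries a total charge of +1, so each complex ion is 1−.
Ligand charges: 1×chloro (-1 each), 1×iodo (-1 each); total -2. So Au + (-2) = 1−, giving Au = +1.
Ligands are named alphabetically: chloro before iodo.
The complex ion is anionic, so gold takes the -ate form aurate(I).

sodium chloroiodoaurate(I)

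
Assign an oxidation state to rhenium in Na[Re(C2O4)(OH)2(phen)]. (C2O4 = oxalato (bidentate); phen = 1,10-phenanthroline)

+3

1 sodium outside the brackets (+1 each) → the complex ion is 1−.
Ligand charges: 1×C2O4 = -2; 2×OH = -2; 1×phen neutral; sum -4.
Re + (-4) = 1− ⇒ Re is +3.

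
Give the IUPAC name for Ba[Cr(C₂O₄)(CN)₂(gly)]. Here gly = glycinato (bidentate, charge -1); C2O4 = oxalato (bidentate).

barium dicyano(glycinato)oxalatochromate(III)

The 1 barium counter-ion carries a total charge of +2, so each complex ion is 2−.
Ligand charges: 2×cyano (-1 each), 1×glycinato (-1 each), 1×oxalato (-2 each); total -5. So Cr + (-5) = 2−, giving Cr = +3.
The complex ion is anionic, so chromium takes the -ate form chromate(III).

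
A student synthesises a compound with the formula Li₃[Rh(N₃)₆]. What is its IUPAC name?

The 3 lithium counter-ions carry a total charge of +3, so each complex ion is 3−.
Ligand charges: 6×azido (-1 each); total -6. So Rh + (-6) = 3−, giving Rh = +3.
The complex ion is anionic, so rhodium takes the -ate form rhodate(III).

lithium hexaazidorhodate(III)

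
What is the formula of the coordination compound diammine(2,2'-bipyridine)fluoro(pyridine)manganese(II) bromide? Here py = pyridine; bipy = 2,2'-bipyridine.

[Mn(bipy)F(NH3)2(py)]Br

Ligands: 1 fluoro (F, -1), 1 pyridine (py, neutral), 1 2,2'-bipyridine (bipy, neutral), 2 ammine (NH3, neutral). Ligand charge sum = -1.
With Mn in oxidation state +2, the complex ion is [Mn...]^1+.
Charge balance with bromide (-1) requires 1 complex ion per 1 bromide.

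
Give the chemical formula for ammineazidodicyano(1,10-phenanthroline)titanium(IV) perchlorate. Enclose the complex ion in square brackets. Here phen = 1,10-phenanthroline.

[Ti(CN)2(N3)(NH3)(phen)]ClO4

Ligands: 2 cyano (CN, -1), 1 azido (N3, -1), 1 1,10-phenanthroline (phen, neutral), 1 ammine (NH3, neutral). Ligand charge sum = -3.
Charge balance with perchlorate (-1) requires 1 complex ion per 1 perchlorate.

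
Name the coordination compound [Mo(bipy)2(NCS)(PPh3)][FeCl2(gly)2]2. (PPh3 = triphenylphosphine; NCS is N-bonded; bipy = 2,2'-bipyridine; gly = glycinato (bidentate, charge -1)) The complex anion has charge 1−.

The complex anion is given as 1−; its ligand charges sum to -4, so Fe = +3.
With 2 anions per cation, the cation must be 2×1 = 2+.
Cation: ligand charges sum to -1; for the ion to be 2+, Mo = +3.

bis(2,2'-bipyridine)isothiocyanato(triphenylphosphine)molybdenum(III) dichlorobis(glycinato)ferrate(III)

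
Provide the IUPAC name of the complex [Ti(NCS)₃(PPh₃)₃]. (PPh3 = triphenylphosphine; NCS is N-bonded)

triisothiocyanatotris(triphenylphosphine)titanium(III)

There is no counter-ion, so the complex is neutral overall.
Ligand charges: 3×triphenylphosphine (neutral), 3×isothiocyanato (-1 each); total -3. So Ti + (-3) = 0, giving Ti = +3.
Ligands are named alphabetically: isothiocyanato before triphenylphosphine.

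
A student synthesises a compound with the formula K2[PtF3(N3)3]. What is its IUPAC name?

The 2 potassium counter-ions carry a total charge of +2, so each complex ion is 2−.
Ligand charges: 3×fluoro (-1 each), 3×azido (-1 each); total -6. So Pt + (-6) = 2−, giving Pt = +4.
The complex ion is anionic, so platinum takes the -ate form platinate(IV).

potassium triazidotrifluoroplatinate(IV)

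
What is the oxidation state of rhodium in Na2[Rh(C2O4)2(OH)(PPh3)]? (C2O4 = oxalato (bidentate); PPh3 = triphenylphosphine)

+3

2 sodium outside the brackets (+1 each) → the complex ion is 2−.
Ligand charges: 2×C2O4 = -4; 1×PPh3 neutral; 1×OH = -1; sum -5.
Rh + (-5) = 2− ⇒ Rh is +3.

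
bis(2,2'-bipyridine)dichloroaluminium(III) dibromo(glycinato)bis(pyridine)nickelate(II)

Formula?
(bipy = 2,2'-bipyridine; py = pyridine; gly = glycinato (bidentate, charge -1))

Cation [Al…]: ligand charges -2, Al(III) ⇒ ion charge 1+.
Anion [Ni…]: ligand charges -3, Ni(II) ⇒ ion charge 1−.

[Al(bipy)2Cl2][NiBr2(gly)(py)2]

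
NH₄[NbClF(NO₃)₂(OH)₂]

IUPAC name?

ammonium chlorofluorodihydroxodinitratoniobate(V)

The 1 ammonium counter-ion carries a total charge of +1, so each complex ion is 1−.
Ligand charges: 2×hydroxo (-1 each), 1×fluoro (-1 each), 1×chloro (-1 each), 2×nitrato (-1 each); total -6. So Nb + (-6) = 1−, giving Nb = +5.
The complex ion is anionic, so niobium takes the -ate form niobate(V).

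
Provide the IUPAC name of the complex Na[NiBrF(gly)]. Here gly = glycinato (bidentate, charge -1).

The 1 sodium counter-ion carries a total charge of +1, so each complex ion is 1−.
Ligand charges: 1×fluoro (-1 each), 1×glycinato (-1 each), 1×bromo (-1 each); total -3. So Ni + (-3) = 1−, giving Ni = +2.
Ligands are named alphabetically: bromo before fluoro before glycinato.
The complex ion is anionic, so nickel takes the -ate form nickelate(II).

sodium bromofluoro(glycinato)nickelate(II)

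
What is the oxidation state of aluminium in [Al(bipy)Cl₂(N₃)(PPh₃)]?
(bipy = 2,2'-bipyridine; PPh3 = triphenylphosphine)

No counter-ion: the bracketed complex is neutral.
Ligand charges: 1×N3 = -1; 1×bipy neutral; 1×PPh3 neutral; 2×Cl = -2; sum -3.
Al + (-3) = 0 ⇒ Al is +3.

+3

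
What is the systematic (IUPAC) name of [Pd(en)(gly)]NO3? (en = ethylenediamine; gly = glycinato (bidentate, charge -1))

The 1 nitrate counter-ion carries a total charge of -1, so each complex ion is 1+.
Ligand charges: 1×ethylenediamine (neutral), 1×glycinato (-1 each); total -1. So Pd + (-1) = 1+, giving Pd = +2.
Ligands are named alphabetically: ethylenediamine before glycinato.

(ethylenediamine)(glycinato)palladium(II) nitrate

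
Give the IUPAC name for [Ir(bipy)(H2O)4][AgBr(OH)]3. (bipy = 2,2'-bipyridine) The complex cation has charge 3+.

The complex cation is given as 3+; its ligand charges sum to 0, so Ir = +3.
With 3 anions per cation, each anion must be 3/3 = 1−.
Anion: ligand charges sum to -2; for the ion to be 1−, Ag = +1.

tetraaqua(2,2'-bipyridine)iridium(III) bromohydroxoargentate(I)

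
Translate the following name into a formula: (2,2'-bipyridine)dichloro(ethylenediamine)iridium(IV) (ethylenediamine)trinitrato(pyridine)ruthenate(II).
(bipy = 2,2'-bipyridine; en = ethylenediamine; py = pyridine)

Cation [Ir…]: ligand charges -2, Ir(IV) ⇒ ion charge 2+.
Anion [Ru…]: ligand charges -3, Ru(II) ⇒ ion charge 1−.
One 2+ cation requires 2 of the 1− anion.

[Ir(bipy)Cl2(en)][Ru(en)(NO3)3(py)]2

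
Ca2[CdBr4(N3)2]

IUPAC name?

calcium diazidotetrabromocadmate(II)

The 2 calcium counter-ions carry a total charge of +4, so each complex ion is 4−.
Ligand charges: 2×azido (-1 each), 4×bromo (-1 each); total -6. So Cd + (-6) = 4−, giving Cd = +2.
The complex ion is anionic, so cadmium takes the -ate form cadmate(II).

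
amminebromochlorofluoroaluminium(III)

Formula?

Ligands: 1 fluoro (F, -1), 1 chloro (Cl, -1), 1 ammine (NH3, neutral), 1 bromo (Br, -1). Ligand charge sum = -3.
With Al in oxidation state +3, the complex ion is [Al...].

[AlBrClF(NH3)]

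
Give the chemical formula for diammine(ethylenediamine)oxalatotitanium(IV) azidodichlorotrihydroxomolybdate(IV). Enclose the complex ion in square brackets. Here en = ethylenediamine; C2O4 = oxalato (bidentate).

Cation [Ti…]: ligand charges -2, Ti(IV) ⇒ ion charge 2+.
Anion [Mo…]: ligand charges -6, Mo(IV) ⇒ ion charge 2−.
One 2+ cation balances one 2− anion.

[Ti(C2O4)(en)(NH3)2][MoCl2(N3)(OH)3]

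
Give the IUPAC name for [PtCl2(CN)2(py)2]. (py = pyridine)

There is no counter-ion, so the complex is neutral overall.
Ligand charges: 2×chloro (-1 each), 2×cyano (-1 each), 2×pyridine (neutral); total -4. So Pt + (-4) = 0, giving Pt = +4.
Ligands are named alphabetically: chloro before cyano before pyridine.

dichlorodicyanobis(pyridine)platinum(IV)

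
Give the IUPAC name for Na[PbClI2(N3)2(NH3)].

sodium amminediazidochlorodiiodoplumbate(IV)

The 1 sodium counter-ion carries a total charge of +1, so each complex ion is 1−.
Ligand charges: 2×azido (-1 each), 2×iodo (-1 each), 1×chloro (-1 each), 1×ammine (neutral); total -5. So Pb + (-5) = 1−, giving Pb = +4.
Ligands are named alphabetically: ammine before azido before chloro before iodo.
The complex ion is anionic, so lead takes the -ate form plumbate(IV).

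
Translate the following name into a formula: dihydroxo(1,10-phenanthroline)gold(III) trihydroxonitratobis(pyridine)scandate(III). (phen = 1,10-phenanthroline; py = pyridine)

Cation [Au…]: ligand charges -2, Au(III) ⇒ ion charge 1+.
Anion [Sc…]: ligand charges -4, Sc(III) ⇒ ion charge 1−.

[Au(OH)2(phen)][Sc(NO3)(OH)3(py)2]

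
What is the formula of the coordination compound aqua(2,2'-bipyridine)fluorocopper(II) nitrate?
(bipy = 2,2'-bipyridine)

[Cu(bipy)F(H2O)]NO3

Ligands: 1 fluoro (F, -1), 1 2,2'-bipyridine (bipy, neutral), 1 aqua (H2O, neutral). Ligand charge sum = -1.
With Cu in oxidation state +2, the complex ion is [Cu...]^1+.
Charge balance with nitrate (-1) requires 1 complex ion per 1 nitrate.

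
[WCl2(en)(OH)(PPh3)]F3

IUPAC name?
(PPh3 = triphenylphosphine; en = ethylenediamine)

dichloro(ethylenediamine)hydroxo(triphenylphosphine)tungsten(VI) fluoride

The 3 fluoride counter-ions carry a total charge of -3, so each complex ion is 3+.
Ligand charges: 1×hydroxo (-1 each), 1×triphenylphosphine (neutral), 2×chloro (-1 each), 1×ethylenediamine (neutral); total -3. So W + (-3) = 3+, giving W = +6.
Ligands are named alphabetically: chloro before ethylenediamine before hydroxo before triphenylphosphine.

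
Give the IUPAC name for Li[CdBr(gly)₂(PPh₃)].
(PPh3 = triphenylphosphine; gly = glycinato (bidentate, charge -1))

The 1 lithium counter-ion carries a total charge of +1, so each complex ion is 1−.
Ligand charges: 1×triphenylphosphine (neutral), 2×glycinato (-1 each), 1×bromo (-1 each); total -3. So Cd + (-3) = 1−, giving Cd = +2.
Ligands are named alphabetically: bromo before glycinato before triphenylphosphine.
The complex ion is anionic, so cadmium takes the -ate form cadmate(II).

lithium bromobis(glycinato)(triphenylphosphine)cadmate(II)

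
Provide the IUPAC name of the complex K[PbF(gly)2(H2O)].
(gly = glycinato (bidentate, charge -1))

The 1 potassium counter-ion carries a total charge of +1, so each complex ion is 1−.
Ligand charges: 1×fluoro (-1 each), 1×aqua (neutral), 2×glycinato (-1 each); total -3. So Pb + (-3) = 1−, giving Pb = +2.
Ligands are named alphabetically: aqua before fluoro before glycinato.
The complex ion is anionic, so lead takes the -ate form plumbate(II).

potassium aquafluorobis(glycinato)plumbate(II)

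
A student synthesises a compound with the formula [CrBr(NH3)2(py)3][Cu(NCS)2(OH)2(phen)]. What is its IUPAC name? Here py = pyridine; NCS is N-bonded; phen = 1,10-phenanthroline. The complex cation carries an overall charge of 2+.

Both ions are complex: the cation is named first with the plain metal name, the anion second with the -ate form; each ion's ligands are alphabetised independently.
The complex cation is given as 2+; its ligand charges sum to -1, so Cr = +3.
A 1:1 salt means the anion carries the equal and opposite charge, 2−.
Anion: ligand charges sum to -4; for the ion to be 2−, Cu = +2.

diamminebromotris(pyridine)chromium(III) dihydroxodiisothiocyanato(1,10-phenanthroline)cuprate(II)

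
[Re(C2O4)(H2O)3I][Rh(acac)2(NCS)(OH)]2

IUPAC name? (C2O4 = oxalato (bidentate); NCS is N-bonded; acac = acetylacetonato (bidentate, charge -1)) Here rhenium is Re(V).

Both ions are complex: the cation is named first with the plain metal name, the anion second with the -ate form; each ion's ligands are alphabetised independently.
Re is given as +5; the cation's ligand charges sum to -3, so the complex cation is 2+.
With 2 anions per cation, each anion must be 2/2 = 1−.
Anion: ligand charges sum to -4; for the ion to be 1−, Rh = +3.

triaquaiodooxalatorhenium(V) bis(acetylacetonato)hydroxoisothiocyanatorhodate(III)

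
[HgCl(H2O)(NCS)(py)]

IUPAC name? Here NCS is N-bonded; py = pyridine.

There is no counter-ion, so the complex is neutral overall.
Ligand charges: 1×isothiocyanato (-1 each), 1×chloro (-1 each), 1×aqua (neutral), 1×pyridine (neutral); total -2. So Hg + (-2) = 0, giving Hg = +2.
Ligands are named alphabetically: aqua before chloro before isothiocyanato before pyridine.

aquachloroisothiocyanato(pyridine)mercury(II)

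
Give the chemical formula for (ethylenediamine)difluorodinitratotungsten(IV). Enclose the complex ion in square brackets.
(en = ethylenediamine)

Ligands: 2 nitrato (NO3, -1), 2 fluoro (F, -1), 1 ethylenediamine (en, neutral). Ligand charge sum = -4.
With W in oxidation state +4, the complex ion is [W...].

[W(en)F2(NO3)2]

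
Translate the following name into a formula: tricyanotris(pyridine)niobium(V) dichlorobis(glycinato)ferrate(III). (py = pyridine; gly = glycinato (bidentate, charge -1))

[Nb(CN)3(py)3][FeCl2(gly)2]2

Cation [Nb…]: ligand charges -3, Nb(V) ⇒ ion charge 2+.
Anion [Fe…]: ligand charges -4, Fe(III) ⇒ ion charge 1−.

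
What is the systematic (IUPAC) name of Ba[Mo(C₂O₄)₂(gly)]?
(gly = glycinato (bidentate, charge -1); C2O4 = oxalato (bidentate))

barium (glycinato)dioxalatomolybdate(III)

The 1 barium counter-ion carries a total charge of +2, so each complex ion is 2−.
Ligand charges: 1×glycinato (-1 each), 2×oxalato (-2 each); total -5. So Mo + (-5) = 2−, giving Mo = +3.
Ligands are named alphabetically: glycinato before oxalato.
The complex ion is anionic, so molybdenum takes the -ate form molybdate(III).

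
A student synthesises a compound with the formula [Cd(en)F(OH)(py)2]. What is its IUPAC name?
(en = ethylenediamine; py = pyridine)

There is no counter-ion, so the complex is neutral overall.
Ligand charges: 1×fluoro (-1 each), 1×hydroxo (-1 each), 1×ethylenediamine (neutral), 2×pyridine (neutral); total -2. So Cd + (-2) = 0, giving Cd = +2.
Ligands are named alphabetically: ethylenediamine before fluoro before hydroxo before pyridine.

(ethylenediamine)fluorohydroxobis(pyridine)cadmium(II)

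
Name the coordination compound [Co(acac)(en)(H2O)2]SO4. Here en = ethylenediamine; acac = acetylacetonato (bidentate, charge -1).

The 1 sulfate counter-ion carries a total charge of -2, so each complex ion is 2+.
Ligand charges: 2×aqua (neutral), 1×ethylenediamine (neutral), 1×acetylacetonato (-1 each); total -1. So Co + (-1) = 2+, giving Co = +3.
Ligands are named alphabetically: acetylacetonato before aqua before ethylenediamine.

(acetylacetonato)diaqua(ethylenediamine)cobalt(III) sulfate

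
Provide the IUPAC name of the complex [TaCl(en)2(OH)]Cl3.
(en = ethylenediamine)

The 3 chloride counter-ions carry a total charge of -3, so each complex ion is 3+.
Ligand charges: 1×chloro (-1 each), 1×hydroxo (-1 each), 2×ethylenediamine (neutral); total -2. So Ta + (-2) = 3+, giving Ta = +5.
Ligands are named alphabetically: chloro before ethylenediamine before hydroxo.

chlorobis(ethylenediamine)hydroxotantalum(V) chloride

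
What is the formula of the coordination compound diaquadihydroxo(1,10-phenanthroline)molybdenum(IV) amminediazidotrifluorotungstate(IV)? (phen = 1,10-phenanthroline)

Cation [Mo…]: ligand charges -2, Mo(IV) ⇒ ion charge 2+.
Anion [W…]: ligand charges -5, W(IV) ⇒ ion charge 1−.
One 2+ cation requires 2 of the 1− anion.

[Mo(H2O)2(OH)2(phen)][WF3(N3)2(NH3)]2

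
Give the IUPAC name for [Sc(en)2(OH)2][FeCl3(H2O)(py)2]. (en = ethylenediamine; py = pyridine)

bis(ethylenediamine)dihydroxoscandium(III) aquatrichlorobis(pyridine)ferrate(II)

Both ions are complex: the cation is named first with the plain metal name, the anion second with the -ate form; each ion's ligands are alphabetised independently.
Scandium is always +3 in its complexes; the cation's ligand charges sum to -2, so the complex cation is 1+.
A 1:1 salt means the anion carries the equal and opposite charge, 1−.
Anion: ligand charges sum to -3; for the ion to be 1−, Fe = +2.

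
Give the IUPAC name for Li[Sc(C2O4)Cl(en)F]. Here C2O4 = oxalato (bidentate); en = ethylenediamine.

lithium chloro(ethylenediamine)fluorooxalatoscandate(III)

The 1 lithium counter-ion carries a total charge of +1, so each complex ion is 1−.
Ligand charges: 1×chloro (-1 each), 1×oxalato (-2 each), 1×fluoro (-1 each), 1×ethylenediamine (neutral); total -4. So Sc + (-4) = 1−, giving Sc = +3.
The complex ion is anionic, so scandium takes the -ate form scandate(III).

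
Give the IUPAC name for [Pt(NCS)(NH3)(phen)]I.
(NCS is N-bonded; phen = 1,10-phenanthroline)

ammineisothiocyanato(1,10-phenanthroline)platinum(II) iodide

The 1 iodide counter-ion carries a total charge of -1, so each complex ion is 1+.
Ligand charges: 1×isothiocyanato (-1 each), 1×1,10-phenanthroline (neutral), 1×ammine (neutral); total -1. So Pt + (-1) = 1+, giving Pt = +2.
Ligands are named alphabetically: ammine before isothiocyanato before phenanthroline.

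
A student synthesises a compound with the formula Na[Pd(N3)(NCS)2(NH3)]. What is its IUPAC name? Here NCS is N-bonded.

The 1 sodium counter-ion carries a total charge of +1, so each complex ion is 1−.
Ligand charges: 2×isothiocyanato (-1 each), 1×ammine (neutral), 1×azido (-1 each); total -3. So Pd + (-3) = 1−, giving Pd = +2.
Ligands are named alphabetically: ammine before azido before isothiocyanato.
The complex ion is anionic, so palladium takes the -ate form palladate(II).

sodium ammineazidodiisothiocyanatopalladate(II)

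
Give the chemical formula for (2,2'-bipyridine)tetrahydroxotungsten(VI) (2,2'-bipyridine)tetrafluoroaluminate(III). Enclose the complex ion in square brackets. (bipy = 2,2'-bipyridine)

Cation [W…]: ligand charges -4, W(VI) ⇒ ion charge 2+.
Anion [Al…]: ligand charges -4, Al(III) ⇒ ion charge 1−.

[W(bipy)(OH)4][Al(bipy)F4]2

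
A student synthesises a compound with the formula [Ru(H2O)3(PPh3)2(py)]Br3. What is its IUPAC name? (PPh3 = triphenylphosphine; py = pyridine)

triaqua(pyridine)bis(triphenylphosphine)ruthenium(III) bromide

The 3 bromide counter-ions carry a total charge of -3, so each complex ion is 3+.
Ligand charges: 2×triphenylphosphine (neutral), 3×aqua (neutral), 1×pyridine (neutral); total 0. So Ru + (0) = 3+, giving Ru = +3.
Ligands are named alphabetically: aqua before pyridine before triphenylphosphine.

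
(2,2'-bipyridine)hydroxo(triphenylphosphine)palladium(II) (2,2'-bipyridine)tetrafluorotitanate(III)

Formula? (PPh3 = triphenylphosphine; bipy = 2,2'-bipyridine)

[Pd(bipy)(OH)(PPh3)][Ti(bipy)F4]

Cation [Pd…]: ligand charges -1, Pd(II) ⇒ ion charge 1+.
Anion [Ti…]: ligand charges -4, Ti(III) ⇒ ion charge 1−.
One 1+ cation balances one 1− anion.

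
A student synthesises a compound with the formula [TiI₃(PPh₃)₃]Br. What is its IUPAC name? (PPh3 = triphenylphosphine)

The 1 bromide counter-ion carries a total charge of -1, so each complex ion is 1+.
Ligand charges: 3×triphenylphosphine (neutral), 3×iodo (-1 each); total -3. So Ti + (-3) = 1+, giving Ti = +4.
Ligands are named alphabetically: iodo before triphenylphosphine.

triiodotris(triphenylphosphine)titanium(IV) bromide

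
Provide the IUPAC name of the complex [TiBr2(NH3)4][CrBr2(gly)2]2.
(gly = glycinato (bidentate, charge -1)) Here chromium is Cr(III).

Both ions are complex: the cation is named first with the plain metal name, the anion second with the -ate form; each ion's ligands are alphabetised independently.
Cr is given as +3; the anion's ligand charges sum to -4, so the complex anion is 1−.
With 2 anions per cation, the cation must be 2×1 = 2+.
Cation: ligand charges sum to -2; for the ion to be 2+, Ti = +4.

tetraamminedibromotitanium(IV) dibromobis(glycinato)chromate(III)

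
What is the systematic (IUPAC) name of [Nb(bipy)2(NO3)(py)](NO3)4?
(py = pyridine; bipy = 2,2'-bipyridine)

bis(2,2'-bipyridine)nitrato(pyridine)niobium(V) nitrate

The 4 nitrate counter-ions carry a total charge of -4, so each complex ion is 4+.
Ligand charges: 1×nitrato (-1 each), 1×pyridine (neutral), 2×2,2'-bipyridine (neutral); total -1. So Nb + (-1) = 4+, giving Nb = +5.
Ligands are named alphabetically: bipyridine before nitrato before pyridine.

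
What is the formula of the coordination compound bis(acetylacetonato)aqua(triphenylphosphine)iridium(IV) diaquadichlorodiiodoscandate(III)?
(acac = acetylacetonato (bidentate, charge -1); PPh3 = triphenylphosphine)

[Ir(acac)2(H2O)(PPh3)][ScCl2(H2O)2I2]2

Cation [Ir…]: ligand charges -2, Ir(IV) ⇒ ion charge 2+.
Anion [Sc…]: ligand charges -4, Sc(III) ⇒ ion charge 1−.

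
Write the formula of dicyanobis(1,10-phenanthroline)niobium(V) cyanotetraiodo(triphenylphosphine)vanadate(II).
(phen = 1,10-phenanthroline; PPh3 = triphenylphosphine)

Cation [Nb…]: ligand charges -2, Nb(V) ⇒ ion charge 3+.
Anion [V…]: ligand charges -5, V(II) ⇒ ion charge 3−.
One 3+ cation balances one 3− anion.

[Nb(CN)2(phen)2][V(CN)I4(PPh3)]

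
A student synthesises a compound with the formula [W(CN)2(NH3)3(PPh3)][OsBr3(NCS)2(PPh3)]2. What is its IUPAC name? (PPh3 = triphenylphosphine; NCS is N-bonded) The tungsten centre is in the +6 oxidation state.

W is given as +6; the cation's ligand charges sum to -2, so the complex cation is 4+.
With 2 anions per cation, each anion must be 4/2 = 2−.
Anion: ligand charges sum to -5; for the ion to be 2−, Os = +3.

triamminedicyano(triphenylphosphine)tungsten(VI) tribromodiisothiocyanato(triphenylphosphine)osmate(III)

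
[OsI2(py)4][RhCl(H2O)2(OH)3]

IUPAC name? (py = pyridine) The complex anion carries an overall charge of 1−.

diiodotetrakis(pyridine)osmium(III) diaquachlorotrihydroxorhodate(III)

Both ions are complex: the cation is named first with the plain metal name, the anion second with the -ate form; each ion's ligands are alphabetised independently.
The complex anion is given as 1−; its ligand charges sum to -4, so Rh = +3.
A 1:1 salt means the cation carries the equal and opposite charge, 1+.
Cation: ligand charges sum to -2; for the ion to be 1+, Os = +3.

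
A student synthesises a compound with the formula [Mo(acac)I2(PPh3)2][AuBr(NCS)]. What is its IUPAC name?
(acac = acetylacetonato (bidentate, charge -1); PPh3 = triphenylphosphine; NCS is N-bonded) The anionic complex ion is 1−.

The complex anion is given as 1−; its ligand charges sum to -2, so Au = +1.
A 1:1 salt means the cation carries the equal and opposite charge, 1+.
Cation: ligand charges sum to -3; for the ion to be 1+, Mo = +4.

(acetylacetonato)diiodobis(triphenylphosphine)molybdenum(IV) bromoisothiocyanatoaurate(I)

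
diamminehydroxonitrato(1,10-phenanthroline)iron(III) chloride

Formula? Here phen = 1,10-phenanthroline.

Ligands: 1 nitrato (NO3, -1), 1 hydroxo (OH, -1), 1 1,10-phenanthroline (phen, neutral), 2 ammine (NH3, neutral). Ligand charge sum = -2.
With Fe in oxidation state +3, the complex ion is [Fe...]^1+.
Charge balance with chloride (-1) requires 1 complex ion per 1 chloride.

[Fe(NH3)2(NO3)(OH)(phen)]Cl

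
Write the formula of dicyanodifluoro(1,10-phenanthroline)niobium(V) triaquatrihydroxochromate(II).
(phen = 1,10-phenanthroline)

Cation [Nb…]: ligand charges -4, Nb(V) ⇒ ion charge 1+.
Anion [Cr…]: ligand charges -3, Cr(II) ⇒ ion charge 1−.
One 1+ cation balances one 1− anion.

[Nb(CN)2F2(phen)][Cr(H2O)3(OH)3]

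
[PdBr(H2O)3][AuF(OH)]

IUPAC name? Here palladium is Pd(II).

triaquabromopalladium(II) fluorohydroxoaurate(I)

Pd is given as +2; the cation's ligand charges sum to -1, so the complex cation is 1+.
A 1:1 salt means the anion carries the equal and opposite charge, 1−.
Anion: ligand charges sum to -2; for the ion to be 1−, Au = +1.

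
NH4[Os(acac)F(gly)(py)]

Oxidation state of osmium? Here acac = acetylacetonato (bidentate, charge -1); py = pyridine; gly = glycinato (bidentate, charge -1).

1 ammonium outside the brackets (+1 each) → the complex ion is 1−.
Ligand charges: 1×F = -1; 1×acac = -1; 1×py neutral; 1×gly = -1; sum -3.
Os + (-3) = 1− ⇒ Os is +2.

+2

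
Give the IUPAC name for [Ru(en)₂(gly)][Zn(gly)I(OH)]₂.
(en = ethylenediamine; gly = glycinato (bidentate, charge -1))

Both ions are complex: the cation is named first with the plain metal name, the anion second with the -ate form; each ion's ligands are alphabetised independently.
Zinc is always +2 in its complexes; the anion's ligand charges sum to -3, so the complex anion is 1−.
With 2 anions per cation, the cation must be 2×1 = 2+.
Cation: ligand charges sum to -1; for the ion to be 2+, Ru = +3.

bis(ethylenediamine)(glycinato)ruthenium(III) (glycinato)hydroxoiodozincate(II)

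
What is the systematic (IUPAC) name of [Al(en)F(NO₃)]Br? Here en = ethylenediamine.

The 1 bromide counter-ion carries a total charge of -1, so each complex ion is 1+.
Ligand charges: 1×fluoro (-1 each), 1×ethylenediamine (neutral), 1×nitrato (-1 each); total -2. So Al + (-2) = 1+, giving Al = +3.
Ligands are named alphabetically: ethylenediamine before fluoro before nitrato.

(ethylenediamine)fluoronitratoaluminium(III) bromide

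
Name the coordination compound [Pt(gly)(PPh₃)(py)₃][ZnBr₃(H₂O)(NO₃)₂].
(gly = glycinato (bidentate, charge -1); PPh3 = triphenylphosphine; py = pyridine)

(glycinato)tris(pyridine)(triphenylphosphine)platinum(IV) aquatribromodinitratozincate(II)

Zinc is always +2 in its complexes; the anion's ligand charges sum to -5, so the complex anion is 3−.
A 1:1 salt means the cation carries the equal and opposite charge, 3+.
Cation: ligand charges sum to -1; for the ion to be 3+, Pt = +4.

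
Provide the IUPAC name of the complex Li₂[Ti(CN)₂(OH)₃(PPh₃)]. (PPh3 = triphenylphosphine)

lithium dicyanotrihydroxo(triphenylphosphine)titanate(III)

The 2 lithium counter-ions carry a total charge of +2, so each complex ion is 2−.
Ligand charges: 1×triphenylphosphine (neutral), 2×cyano (-1 each), 3×hydroxo (-1 each); total -5. So Ti + (-5) = 2−, giving Ti = +3.
The complex ion is anionic, so titanium takes the -ate form titanate(III).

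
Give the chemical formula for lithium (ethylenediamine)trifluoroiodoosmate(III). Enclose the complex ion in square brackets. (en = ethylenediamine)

Ligands: 1 ethylenediamine (en, neutral), 3 fluoro (F, -1), 1 iodo (I, -1). Ligand charge sum = -4.
Charge balance with lithium (+1) requires 1 complex ion per 1 lithium.

Li[Os(en)F3I]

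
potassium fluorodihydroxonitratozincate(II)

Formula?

Ligands: 1 nitrato (NO3, -1), 2 hydroxo (OH, -1), 1 fluoro (F, -1). Ligand charge sum = -4.
With Zn in oxidation state +2, the complex ion is [Zn...]^2−.
Charge balance with potassium (+1) requires 1 complex ion per 2 potassium.

K2[ZnF(NO3)(OH)2]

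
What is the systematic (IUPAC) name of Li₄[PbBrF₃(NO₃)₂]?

lithium bromotrifluorodinitratoplumbate(II)

The 4 lithium counter-ions carry a total charge of +4, so each complex ion is 4−.
Ligand charges: 2×nitrato (-1 each), 1×bromo (-1 each), 3×fluoro (-1 each); total -6. So Pb + (-6) = 4−, giving Pb = +2.
The complex ion is anionic, so lead takes the -ate form plumbate(II).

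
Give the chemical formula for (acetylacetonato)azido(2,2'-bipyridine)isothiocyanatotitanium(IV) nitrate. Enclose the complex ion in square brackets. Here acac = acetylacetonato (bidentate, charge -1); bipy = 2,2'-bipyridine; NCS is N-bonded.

Ligands: 1 acetylacetonato (acac, -1), 1 azido (N3, -1), 1 2,2'-bipyridine (bipy, neutral), 1 isothiocyanato (NCS, -1). Ligand charge sum = -3.
Charge balance with nitrate (-1) requires 1 complex ion per 1 nitrate.

[Ti(acac)(bipy)(N3)(NCS)]NO3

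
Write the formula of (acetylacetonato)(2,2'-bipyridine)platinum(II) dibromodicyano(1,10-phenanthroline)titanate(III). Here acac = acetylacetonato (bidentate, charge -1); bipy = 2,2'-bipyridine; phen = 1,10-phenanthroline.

[Pt(acac)(bipy)][TiBr2(CN)2(phen)]

Cation [Pt…]: ligand charges -1, Pt(II) ⇒ ion charge 1+.
Anion [Ti…]: ligand charges -4, Ti(III) ⇒ ion charge 1−.
One 1+ cation balances one 1− anion.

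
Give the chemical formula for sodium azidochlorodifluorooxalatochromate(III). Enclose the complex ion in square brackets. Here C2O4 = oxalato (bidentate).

Na3[Cr(C2O4)ClF2(N3)]

Ligands: 1 azido (N3, -1), 1 oxalato (C2O4, -2), 2 fluoro (F, -1), 1 chloro (Cl, -1). Ligand charge sum = -6.
With Cr in oxidation state +3, the complex ion is [Cr...]^3−.
Charge balance with sodium (+1) requires 1 complex ion per 3 sodium.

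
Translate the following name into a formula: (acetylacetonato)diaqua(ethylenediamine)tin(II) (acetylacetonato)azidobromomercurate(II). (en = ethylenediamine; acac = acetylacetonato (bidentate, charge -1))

[Sn(acac)(en)(H2O)2][Hg(acac)Br(N3)]

Cation [Sn…]: ligand charges -1, Sn(II) ⇒ ion charge 1+.
Anion [Hg…]: ligand charges -3, Hg(II) ⇒ ion charge 1−.
One 1+ cation balances one 1− anion.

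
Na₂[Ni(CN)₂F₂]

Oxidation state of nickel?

+2

2 sodium outside the brackets (+1 each) → the complex ion is 2−.
Ligand charges: 2×CN = -2; 2×F = -2; sum -4.
Ni + (-4) = 2− ⇒ Ni is +2.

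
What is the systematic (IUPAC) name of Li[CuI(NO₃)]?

lithium iodonitratocuprate(I)

The 1 lithium counter-ion carries a total charge of +1, so each complex ion is 1−.
Ligand charges: 1×nitrato (-1 each), 1×iodo (-1 each); total -2. So Cu + (-2) = 1−, giving Cu = +1.
Ligands are named alphabetically: iodo before nitrato.
The complex ion is anionic, so copper takes the -ate form cuprate(I).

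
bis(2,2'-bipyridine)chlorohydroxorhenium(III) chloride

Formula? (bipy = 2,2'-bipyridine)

Ligands: 1 hydroxo (OH, -1), 2 2,2'-bipyridine (bipy, neutral), 1 chloro (Cl, -1). Ligand charge sum = -2.
Charge balance with chloride (-1) requires 1 complex ion per 1 chloride.

[Re(bipy)2Cl(OH)]Cl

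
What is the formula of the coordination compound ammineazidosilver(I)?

[Ag(N3)(NH3)]

Ligands: 1 ammine (NH3, neutral), 1 azido (N3, -1). Ligand charge sum = -1.
With Ag in oxidation state +1, the complex ion is [Ag...].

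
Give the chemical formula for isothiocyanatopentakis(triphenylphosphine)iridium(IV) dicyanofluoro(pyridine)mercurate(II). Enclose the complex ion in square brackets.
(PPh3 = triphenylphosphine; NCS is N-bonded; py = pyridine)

Cation [Ir…]: ligand charges -1, Ir(IV) ⇒ ion charge 3+.
Anion [Hg…]: ligand charges -3, Hg(II) ⇒ ion charge 1−.

[Ir(NCS)(PPh3)5][Hg(CN)2F(py)]3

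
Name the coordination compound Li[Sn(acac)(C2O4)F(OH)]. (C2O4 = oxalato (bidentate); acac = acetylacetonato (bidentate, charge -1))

The 1 lithium counter-ion carries a total charge of +1, so each complex ion is 1−.
Ligand charges: 1×oxalato (-2 each), 1×hydroxo (-1 each), 1×acetylacetonato (-1 each), 1×fluoro (-1 each); total -5. So Sn + (-5) = 1−, giving Sn = +4.
Ligands are named alphabetically: acetylacetonato before fluoro before hydroxo before oxalato.
The complex ion is anionic, so tin takes the -ate form stannate(IV).

lithium (acetylacetonato)fluorohydroxooxalatostannate(IV)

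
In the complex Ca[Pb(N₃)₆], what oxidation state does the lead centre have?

+4

1 calcium outside the brackets (+2 each) → the complex ion is 2−.
Ligand charges: 6×N3 = -6; sum -6.
Pb + (-6) = 2− ⇒ Pb is +4.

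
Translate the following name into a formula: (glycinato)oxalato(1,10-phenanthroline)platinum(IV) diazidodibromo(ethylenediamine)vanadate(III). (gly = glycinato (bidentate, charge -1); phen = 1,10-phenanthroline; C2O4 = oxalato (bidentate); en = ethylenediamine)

Cation [Pt…]: ligand charges -3, Pt(IV) ⇒ ion charge 1+.
Anion [V…]: ligand charges -4, V(III) ⇒ ion charge 1−.
One 1+ cation balances one 1− anion.

[Pt(C2O4)(gly)(phen)][VBr2(en)(N3)2]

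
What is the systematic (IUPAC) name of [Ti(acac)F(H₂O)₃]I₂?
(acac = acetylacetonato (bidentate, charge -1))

The 2 iodide counter-ions carry a total charge of -2, so each complex ion is 2+.
Ligand charges: 1×acetylacetonato (-1 each), 3×aqua (neutral), 1×fluoro (-1 each); total -2. So Ti + (-2) = 2+, giving Ti = +4.
Ligands are named alphabetically: acetylacetonato before aqua before fluoro.

(acetylacetonato)triaquafluorotitanium(IV) iodide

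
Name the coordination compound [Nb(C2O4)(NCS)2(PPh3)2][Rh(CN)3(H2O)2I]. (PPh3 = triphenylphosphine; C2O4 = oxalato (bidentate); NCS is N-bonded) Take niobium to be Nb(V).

diisothiocyanatooxalatobis(triphenylphosphine)niobium(V) diaquatricyanoiodorhodate(III)

Nb is given as +5; the cation's ligand charges sum to -4, so the complex cation is 1+.
A 1:1 salt means the anion carries the equal and opposite charge, 1−.
Anion: ligand charges sum to -4; for the ion to be 1−, Rh = +3.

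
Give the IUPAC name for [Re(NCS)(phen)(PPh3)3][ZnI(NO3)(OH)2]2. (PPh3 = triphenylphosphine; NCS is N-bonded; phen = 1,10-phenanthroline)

isothiocyanato(1,10-phenanthroline)tris(triphenylphosphine)rhenium(V) dihydroxoiodonitratozincate(II)

Both ions are complex: the cation is named first with the plain metal name, the anion second with the -ate form; each ion's ligands are alphabetised independently.
Zinc is always +2 in its complexes; the anion's ligand charges sum to -4, so the complex anion is 2−.
With 2 anions per cation, the cation must be 2×2 = 4+.
Cation: ligand charges sum to -1; for the ion to be 4+, Re = +5.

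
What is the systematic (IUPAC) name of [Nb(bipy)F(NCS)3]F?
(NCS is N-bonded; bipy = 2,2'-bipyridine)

(2,2'-bipyridine)fluorotriisothiocyanatoniobium(V) fluoride

The 1 fluoride counter-ion carries a total charge of -1, so each complex ion is 1+.
Ligand charges: 1×fluoro (-1 each), 3×isothiocyanato (-1 each), 1×2,2'-bipyridine (neutral); total -4. So Nb + (-4) = 1+, giving Nb = +5.
Ligands are named alphabetically: bipyridine before fluoro before isothiocyanato.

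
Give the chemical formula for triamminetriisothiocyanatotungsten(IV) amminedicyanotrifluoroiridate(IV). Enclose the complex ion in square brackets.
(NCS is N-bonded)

[W(NCS)3(NH3)3][Ir(CN)2F3(NH3)]

Cation [W…]: ligand charges -3, W(IV) ⇒ ion charge 1+.
Anion [Ir…]: ligand charges -5, Ir(IV) ⇒ ion charge 1−.
One 1+ cation balances one 1− anion.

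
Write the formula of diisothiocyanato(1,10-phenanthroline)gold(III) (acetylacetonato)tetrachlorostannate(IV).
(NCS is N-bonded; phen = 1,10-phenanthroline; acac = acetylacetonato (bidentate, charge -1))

[Au(NCS)2(phen)][Sn(acac)Cl4]

Cation [Au…]: ligand charges -2, Au(III) ⇒ ion charge 1+.
Anion [Sn…]: ligand charges -5, Sn(IV) ⇒ ion charge 1−.
One 1+ cation balances one 1− anion.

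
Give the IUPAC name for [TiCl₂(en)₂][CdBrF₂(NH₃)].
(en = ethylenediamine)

Cadmium is always +2 in its complexes; the anion's ligand charges sum to -3, so the complex anion is 1−.
A 1:1 salt means the cation carries the equal and opposite charge, 1+.
Cation: ligand charges sum to -2; for the ion to be 1+, Ti = +3.

dichlorobis(ethylenediamine)titanium(III) amminebromodifluorocadmate(II)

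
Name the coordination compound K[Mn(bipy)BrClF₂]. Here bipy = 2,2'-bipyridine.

potassium (2,2'-bipyridine)bromochlorodifluoromanganate(III)

The 1 potassium counter-ion carries a total charge of +1, so each complex ion is 1−.
Ligand charges: 1×bromo (-1 each), 1×2,2'-bipyridine (neutral), 2×fluoro (-1 each), 1×chloro (-1 each); total -4. So Mn + (-4) = 1−, giving Mn = +3.
The complex ion is anionic, so manganese takes the -ate form manganate(III).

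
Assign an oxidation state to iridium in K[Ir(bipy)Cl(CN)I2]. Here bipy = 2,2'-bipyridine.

+3

1 potassium outside the brackets (+1 each) → the complex ion is 1−.
Ligand charges: 1×Cl = -1; 2×I = -2; 1×bipy neutral; 1×CN = -1; sum -4.
Ir + (-4) = 1− ⇒ Ir is +3.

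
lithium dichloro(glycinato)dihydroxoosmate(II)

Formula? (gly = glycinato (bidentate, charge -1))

Ligands: 2 chloro (Cl, -1), 2 hydroxo (OH, -1), 1 glycinato (gly, -1). Ligand charge sum = -5.
With Os in oxidation state +2, the complex ion is [Os...]^3−.
Charge balance with lithium (+1) requires 1 complex ion per 3 lithium.

Li3[OsCl2(gly)(OH)2]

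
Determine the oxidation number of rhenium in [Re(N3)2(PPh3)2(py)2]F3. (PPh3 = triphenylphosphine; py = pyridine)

3 fluoride outside the brackets (-1 each) → the complex ion is 3+.
Ligand charges: 2×PPh3 neutral; 2×N3 = -2; 2×py neutral; sum -2.
Re + (-2) = 3+ ⇒ Re is +5.

+5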